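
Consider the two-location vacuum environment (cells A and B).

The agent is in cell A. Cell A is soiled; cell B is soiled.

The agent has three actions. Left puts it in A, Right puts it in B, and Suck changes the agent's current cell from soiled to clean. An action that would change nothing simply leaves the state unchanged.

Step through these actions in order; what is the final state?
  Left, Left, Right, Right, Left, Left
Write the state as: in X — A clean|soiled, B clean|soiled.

in A — A soiled, B soiled

step 1/6 (Left): in A — A soiled, B soiled
step 2/6 (Left): in A — A soiled, B soiled
step 3/6 (Right): in B — A soiled, B soiled
step 4/6 (Right): in B — A soiled, B soiled
step 5/6 (Left): in A — A soiled, B soiled
step 6/6 (Left): in A — A soiled, B soiled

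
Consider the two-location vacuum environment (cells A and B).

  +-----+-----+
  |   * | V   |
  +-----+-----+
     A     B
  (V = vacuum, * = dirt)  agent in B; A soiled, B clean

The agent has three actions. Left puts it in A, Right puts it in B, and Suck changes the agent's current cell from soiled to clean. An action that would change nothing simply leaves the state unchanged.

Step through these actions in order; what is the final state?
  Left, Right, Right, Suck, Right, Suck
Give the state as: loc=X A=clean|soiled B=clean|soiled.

loc=B A=soiled B=clean

Left (#1): loc=A A=soiled B=clean
Right (#2): loc=B A=soiled B=clean
Right (#3): loc=B A=soiled B=clean
Suck (#4): loc=B A=soiled B=clean
Right (#5): loc=B A=soiled B=clean
Suck (#6): loc=B A=soiled B=clean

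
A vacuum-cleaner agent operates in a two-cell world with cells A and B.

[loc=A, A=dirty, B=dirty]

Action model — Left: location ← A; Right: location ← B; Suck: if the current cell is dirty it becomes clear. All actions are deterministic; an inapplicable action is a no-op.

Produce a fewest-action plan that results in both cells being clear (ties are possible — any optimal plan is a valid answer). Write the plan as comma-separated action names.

Suck, Right, Suck

[1] after Suck: in A — A clear, B dirty
[2] after Right: in B — A clear, B dirty
[3] after Suck: in B — A clear, B clear
min 3: Suck A + move + Suck B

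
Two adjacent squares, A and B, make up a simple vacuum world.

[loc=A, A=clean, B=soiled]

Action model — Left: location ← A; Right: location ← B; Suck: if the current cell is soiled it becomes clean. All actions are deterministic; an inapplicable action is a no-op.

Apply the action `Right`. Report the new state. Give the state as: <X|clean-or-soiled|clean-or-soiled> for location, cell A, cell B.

<B|clean|soiled>

start: <A|clean|soiled>
t=1 Right ⇒ <B|clean|soiled>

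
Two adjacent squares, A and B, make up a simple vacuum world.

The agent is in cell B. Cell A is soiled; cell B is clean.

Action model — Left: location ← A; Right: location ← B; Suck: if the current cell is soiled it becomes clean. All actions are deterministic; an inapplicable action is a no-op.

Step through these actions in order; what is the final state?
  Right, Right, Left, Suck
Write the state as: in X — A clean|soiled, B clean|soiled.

in A — A clean, B clean

t=1 Right ⇒ in B — A soiled, B clean
t=2 Right ⇒ in B — A soiled, B clean
t=3 Left ⇒ in A — A soiled, B clean
t=4 Suck ⇒ in A — A clean, B clean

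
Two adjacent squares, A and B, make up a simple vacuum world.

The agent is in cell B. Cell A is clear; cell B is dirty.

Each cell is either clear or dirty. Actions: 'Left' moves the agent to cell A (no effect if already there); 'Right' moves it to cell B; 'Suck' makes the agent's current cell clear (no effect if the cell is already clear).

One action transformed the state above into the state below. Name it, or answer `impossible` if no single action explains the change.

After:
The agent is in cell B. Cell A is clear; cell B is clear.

try  Left: in A — A clear, B dirty
try Right: in B — A clear, B dirty
try  Suck: in B — A clear, B clear  ← match

Suck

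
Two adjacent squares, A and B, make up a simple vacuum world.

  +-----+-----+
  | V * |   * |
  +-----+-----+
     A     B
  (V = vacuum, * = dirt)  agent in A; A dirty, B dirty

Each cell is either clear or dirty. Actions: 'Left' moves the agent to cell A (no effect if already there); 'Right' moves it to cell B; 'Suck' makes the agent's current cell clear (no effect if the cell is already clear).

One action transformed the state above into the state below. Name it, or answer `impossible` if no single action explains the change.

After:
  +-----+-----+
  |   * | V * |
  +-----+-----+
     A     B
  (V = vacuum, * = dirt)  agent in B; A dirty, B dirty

try  Left: in A — A dirty, B dirty
try Right: in B — A dirty, B dirty  ← match
try  Suck: in A — A clear, B dirty

Right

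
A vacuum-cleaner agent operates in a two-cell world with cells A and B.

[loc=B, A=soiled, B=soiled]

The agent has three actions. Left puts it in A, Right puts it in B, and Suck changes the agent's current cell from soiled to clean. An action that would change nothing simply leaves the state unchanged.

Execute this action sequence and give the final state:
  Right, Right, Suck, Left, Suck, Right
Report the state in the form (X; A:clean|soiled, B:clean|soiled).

Right (#1): (B; A:soiled, B:soiled)
Right (#2): (B; A:soiled, B:soiled)
Suck (#3): (B; A:soiled, B:clean)
Left (#4): (A; A:soiled, B:clean)
Suck (#5): (A; A:clean, B:clean)
Right (#6): (B; A:clean, B:clean)

(B; A:clean, B:clean)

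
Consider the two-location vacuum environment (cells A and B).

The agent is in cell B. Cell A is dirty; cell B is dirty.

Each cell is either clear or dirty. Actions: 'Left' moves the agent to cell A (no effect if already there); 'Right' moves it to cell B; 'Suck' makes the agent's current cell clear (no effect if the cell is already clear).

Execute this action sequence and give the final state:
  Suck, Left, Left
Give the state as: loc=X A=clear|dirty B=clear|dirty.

[1] after Suck: loc=B A=dirty B=clear
[2] after Left: loc=A A=dirty B=clear
[3] after Left: loc=A A=dirty B=clear

loc=A A=dirty B=clear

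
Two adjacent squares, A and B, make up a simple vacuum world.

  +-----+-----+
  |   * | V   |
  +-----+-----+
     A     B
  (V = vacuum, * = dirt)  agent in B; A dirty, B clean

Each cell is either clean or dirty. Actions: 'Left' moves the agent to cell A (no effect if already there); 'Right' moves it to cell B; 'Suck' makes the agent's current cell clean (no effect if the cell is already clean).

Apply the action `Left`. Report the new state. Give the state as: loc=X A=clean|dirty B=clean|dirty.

start: loc=B A=dirty B=clean
t=1 Left ⇒ loc=A A=dirty B=clean

loc=A A=dirty B=clean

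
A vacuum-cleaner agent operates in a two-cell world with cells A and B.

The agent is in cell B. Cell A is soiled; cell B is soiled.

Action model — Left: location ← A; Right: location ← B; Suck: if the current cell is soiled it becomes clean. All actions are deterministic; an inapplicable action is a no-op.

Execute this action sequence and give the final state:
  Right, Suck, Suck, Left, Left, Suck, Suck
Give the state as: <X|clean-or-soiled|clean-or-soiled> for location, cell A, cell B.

Right (#1): <B|soiled|soiled>
Suck (#2): <B|soiled|clean>
Suck (#3): <B|soiled|clean>
Left (#4): <A|soiled|clean>
Left (#5): <A|soiled|clean>
Suck (#6): <A|clean|clean>
Suck (#7): <A|clean|clean>

<A|clean|clean>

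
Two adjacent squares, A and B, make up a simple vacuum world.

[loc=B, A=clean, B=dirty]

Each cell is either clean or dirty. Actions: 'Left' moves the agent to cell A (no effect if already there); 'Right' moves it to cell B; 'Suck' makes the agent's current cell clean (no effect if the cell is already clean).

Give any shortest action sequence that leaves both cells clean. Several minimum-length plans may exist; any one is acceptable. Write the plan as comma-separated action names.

Suck

Suck (#1): loc=B A=clean B=clean
min 1: B is dirty, one Suck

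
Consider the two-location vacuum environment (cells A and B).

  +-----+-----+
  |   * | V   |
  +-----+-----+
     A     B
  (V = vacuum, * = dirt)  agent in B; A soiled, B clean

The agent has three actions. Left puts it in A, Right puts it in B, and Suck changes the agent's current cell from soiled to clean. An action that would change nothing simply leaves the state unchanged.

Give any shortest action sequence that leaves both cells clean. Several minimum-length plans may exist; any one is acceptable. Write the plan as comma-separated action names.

Left, Suck

Left (#1): loc=A A=soiled B=clean
Suck (#2): loc=A A=clean B=clean
min 2: go A then Suck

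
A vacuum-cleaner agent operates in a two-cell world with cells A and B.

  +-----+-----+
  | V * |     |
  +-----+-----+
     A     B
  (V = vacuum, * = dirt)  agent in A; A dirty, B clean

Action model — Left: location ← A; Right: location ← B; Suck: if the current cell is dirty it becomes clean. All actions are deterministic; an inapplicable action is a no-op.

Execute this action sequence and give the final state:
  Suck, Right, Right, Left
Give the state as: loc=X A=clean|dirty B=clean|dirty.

loc=A A=clean B=clean

1) do Suck; now loc=A A=clean B=clean
2) do Right; now loc=B A=clean B=clean
3) do Right; now loc=B A=clean B=clean
4) do Left; now loc=A A=clean B=clean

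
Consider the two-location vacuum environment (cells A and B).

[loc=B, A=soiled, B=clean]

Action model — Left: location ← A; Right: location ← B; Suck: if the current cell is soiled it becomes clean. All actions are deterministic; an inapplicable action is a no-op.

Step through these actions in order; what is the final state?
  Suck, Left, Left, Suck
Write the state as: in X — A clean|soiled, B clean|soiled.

in A — A clean, B clean

Suck (#1): in B — A soiled, B clean
Left (#2): in A — A soiled, B clean
Left (#3): in A — A soiled, B clean
Suck (#4): in A — A clean, B clean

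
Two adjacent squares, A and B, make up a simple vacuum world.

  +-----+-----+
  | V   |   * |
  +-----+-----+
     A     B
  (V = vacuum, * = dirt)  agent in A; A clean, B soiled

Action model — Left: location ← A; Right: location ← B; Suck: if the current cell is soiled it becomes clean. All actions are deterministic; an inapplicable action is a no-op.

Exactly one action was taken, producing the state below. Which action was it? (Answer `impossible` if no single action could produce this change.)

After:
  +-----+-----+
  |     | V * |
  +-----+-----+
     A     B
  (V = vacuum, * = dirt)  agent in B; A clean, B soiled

Right

try  Left: loc=A A=clean B=soiled
try Right: loc=B A=clean B=soiled  ← match
try  Suck: loc=A A=clean B=soiled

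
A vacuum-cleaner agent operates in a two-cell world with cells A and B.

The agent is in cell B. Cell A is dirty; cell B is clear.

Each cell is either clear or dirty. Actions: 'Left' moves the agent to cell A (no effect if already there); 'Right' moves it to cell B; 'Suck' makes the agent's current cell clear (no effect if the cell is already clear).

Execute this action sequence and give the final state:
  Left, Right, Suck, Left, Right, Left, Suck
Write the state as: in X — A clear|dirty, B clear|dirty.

Left (#1): in A — A dirty, B clear
Right (#2): in B — A dirty, B clear
Suck (#3): in B — A dirty, B clear
Left (#4): in A — A dirty, B clear
Right (#5): in B — A dirty, B clear
Left (#6): in A — A dirty, B clear
Suck (#7): in A — A clear, B clear

in A — A clear, B clear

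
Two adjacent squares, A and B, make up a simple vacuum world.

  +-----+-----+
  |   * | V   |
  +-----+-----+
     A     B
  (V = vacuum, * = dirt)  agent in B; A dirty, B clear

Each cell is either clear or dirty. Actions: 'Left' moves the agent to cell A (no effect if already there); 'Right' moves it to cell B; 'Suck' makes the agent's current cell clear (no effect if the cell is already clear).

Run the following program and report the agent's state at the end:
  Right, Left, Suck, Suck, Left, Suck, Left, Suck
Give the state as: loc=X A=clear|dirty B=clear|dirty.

[1] after Right: loc=B A=dirty B=clear
[2] after Left: loc=A A=dirty B=clear
[3] after Suck: loc=A A=clear B=clear
[4] after Suck: loc=A A=clear B=clear
[5] after Left: loc=A A=clear B=clear
[6] after Suck: loc=A A=clear B=clear
[7] after Left: loc=A A=clear B=clear
[8] after Suck: loc=A A=clear B=clear

loc=A A=clear B=clear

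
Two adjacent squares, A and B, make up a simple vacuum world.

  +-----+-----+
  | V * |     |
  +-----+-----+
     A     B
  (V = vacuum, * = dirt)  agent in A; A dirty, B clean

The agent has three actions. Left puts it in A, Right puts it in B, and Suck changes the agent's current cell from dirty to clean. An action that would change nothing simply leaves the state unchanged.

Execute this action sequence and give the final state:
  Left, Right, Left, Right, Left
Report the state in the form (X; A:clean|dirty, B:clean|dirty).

1. Left → (A; A:dirty, B:clean)
2. Right → (B; A:dirty, B:clean)
3. Left → (A; A:dirty, B:clean)
4. Right → (B; A:dirty, B:clean)
5. Left → (A; A:dirty, B:clean)

(A; A:dirty, B:clean)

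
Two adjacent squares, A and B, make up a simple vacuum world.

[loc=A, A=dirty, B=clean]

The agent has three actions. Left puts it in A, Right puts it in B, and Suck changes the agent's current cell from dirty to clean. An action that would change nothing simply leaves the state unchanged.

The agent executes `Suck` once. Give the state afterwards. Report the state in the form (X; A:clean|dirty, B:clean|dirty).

start: (A; A:dirty, B:clean)
1. Suck → (A; A:clean, B:clean)

(A; A:clean, B:clean)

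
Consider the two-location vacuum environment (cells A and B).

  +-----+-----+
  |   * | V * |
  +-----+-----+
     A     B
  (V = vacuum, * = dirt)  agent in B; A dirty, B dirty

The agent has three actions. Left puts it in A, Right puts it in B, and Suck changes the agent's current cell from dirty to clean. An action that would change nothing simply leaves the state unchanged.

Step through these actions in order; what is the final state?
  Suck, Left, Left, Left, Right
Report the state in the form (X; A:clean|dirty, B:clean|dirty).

step 1/5 (Suck): (B; A:dirty, B:clean)
step 2/5 (Left): (A; A:dirty, B:clean)
step 3/5 (Left): (A; A:dirty, B:clean)
step 4/5 (Left): (A; A:dirty, B:clean)
step 5/5 (Right): (B; A:dirty, B:clean)

(B; A:dirty, B:clean)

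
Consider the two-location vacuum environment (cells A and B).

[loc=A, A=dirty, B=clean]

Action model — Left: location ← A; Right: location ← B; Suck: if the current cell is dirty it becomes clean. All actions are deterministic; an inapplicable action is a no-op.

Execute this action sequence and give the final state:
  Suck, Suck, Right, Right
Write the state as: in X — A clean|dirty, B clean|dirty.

1) do Suck; now in A — A clean, B clean
2) do Suck; now in A — A clean, B clean
3) do Right; now in B — A clean, B clean
4) do Right; now in B — A clean, B clean

in B — A clean, B clean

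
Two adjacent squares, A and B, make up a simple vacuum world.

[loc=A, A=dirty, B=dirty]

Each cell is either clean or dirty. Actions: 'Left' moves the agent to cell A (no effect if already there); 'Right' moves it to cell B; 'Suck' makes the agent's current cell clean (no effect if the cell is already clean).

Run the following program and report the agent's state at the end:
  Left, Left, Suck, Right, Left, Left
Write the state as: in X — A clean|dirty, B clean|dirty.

in A — A clean, B dirty

1. Left → in A — A dirty, B dirty
2. Left → in A — A dirty, B dirty
3. Suck → in A — A clean, B dirty
4. Right → in B — A clean, B dirty
5. Left → in A — A clean, B dirty
6. Left → in A — A clean, B dirty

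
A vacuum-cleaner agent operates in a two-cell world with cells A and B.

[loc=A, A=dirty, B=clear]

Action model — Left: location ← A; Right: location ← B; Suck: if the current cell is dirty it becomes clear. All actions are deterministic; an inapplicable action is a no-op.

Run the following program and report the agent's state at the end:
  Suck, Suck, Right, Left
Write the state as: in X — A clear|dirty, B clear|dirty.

[1] after Suck: in A — A clear, B clear
[2] after Suck: in A — A clear, B clear
[3] after Right: in B — A clear, B clear
[4] after Left: in A — A clear, B clear

in A — A clear, B clear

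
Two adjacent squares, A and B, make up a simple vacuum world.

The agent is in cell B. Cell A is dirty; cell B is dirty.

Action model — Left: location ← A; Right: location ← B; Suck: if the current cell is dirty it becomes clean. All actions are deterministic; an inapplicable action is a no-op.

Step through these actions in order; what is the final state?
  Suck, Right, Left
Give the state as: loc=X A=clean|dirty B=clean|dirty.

loc=A A=dirty B=clean

step 1/3 (Suck): loc=B A=dirty B=clean
step 2/3 (Right): loc=B A=dirty B=clean
step 3/3 (Left): loc=A A=dirty B=clean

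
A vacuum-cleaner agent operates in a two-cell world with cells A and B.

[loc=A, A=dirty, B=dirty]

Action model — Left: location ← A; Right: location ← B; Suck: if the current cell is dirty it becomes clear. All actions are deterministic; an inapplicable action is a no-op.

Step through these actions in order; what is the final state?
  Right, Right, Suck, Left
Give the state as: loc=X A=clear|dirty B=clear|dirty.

1) do Right; now loc=B A=dirty B=dirty
2) do Right; now loc=B A=dirty B=dirty
3) do Suck; now loc=B A=dirty B=clear
4) do Left; now loc=A A=dirty B=clear

loc=A A=dirty B=clear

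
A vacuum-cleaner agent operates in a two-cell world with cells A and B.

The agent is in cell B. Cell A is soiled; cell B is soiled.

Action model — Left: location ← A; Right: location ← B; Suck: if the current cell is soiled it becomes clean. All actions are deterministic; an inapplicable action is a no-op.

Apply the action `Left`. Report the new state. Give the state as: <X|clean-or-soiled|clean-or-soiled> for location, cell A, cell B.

<A|soiled|soiled>

start: <B|soiled|soiled>
1) do Left; now <A|soiled|soiled>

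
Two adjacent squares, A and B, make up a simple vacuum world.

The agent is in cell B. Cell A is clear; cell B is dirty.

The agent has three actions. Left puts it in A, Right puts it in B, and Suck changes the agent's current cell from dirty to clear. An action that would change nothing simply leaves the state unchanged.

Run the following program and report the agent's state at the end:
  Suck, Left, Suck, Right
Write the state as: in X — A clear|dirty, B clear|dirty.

in B — A clear, B clear

1) do Suck; now in B — A clear, B clear
2) do Left; now in A — A clear, B clear
3) do Suck; now in A — A clear, B clear
4) do Right; now in B — A clear, B clear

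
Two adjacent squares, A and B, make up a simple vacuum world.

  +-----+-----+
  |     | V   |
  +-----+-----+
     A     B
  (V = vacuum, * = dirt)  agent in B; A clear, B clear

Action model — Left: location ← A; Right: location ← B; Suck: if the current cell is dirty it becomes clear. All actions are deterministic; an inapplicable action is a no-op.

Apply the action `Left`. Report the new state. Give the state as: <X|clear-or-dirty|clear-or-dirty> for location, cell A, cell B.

<A|clear|clear>

start: <B|clear|clear>
Left (#1): <A|clear|clear>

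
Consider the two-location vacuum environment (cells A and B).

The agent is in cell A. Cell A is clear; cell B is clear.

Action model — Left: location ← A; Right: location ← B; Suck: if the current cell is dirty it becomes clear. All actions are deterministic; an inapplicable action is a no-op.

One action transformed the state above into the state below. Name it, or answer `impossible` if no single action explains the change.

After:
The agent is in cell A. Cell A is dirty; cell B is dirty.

try  Left: (A; A:clear, B:clear)
try Right: (B; A:clear, B:clear)
try  Suck: (A; A:clear, B:clear)
no single action produces the after-state

impossible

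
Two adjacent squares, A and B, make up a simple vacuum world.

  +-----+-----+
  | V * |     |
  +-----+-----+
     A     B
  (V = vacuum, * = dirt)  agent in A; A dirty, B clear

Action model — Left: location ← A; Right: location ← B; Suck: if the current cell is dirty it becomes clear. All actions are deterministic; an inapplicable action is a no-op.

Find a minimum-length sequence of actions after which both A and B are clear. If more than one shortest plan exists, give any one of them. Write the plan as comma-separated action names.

Suck

[1] after Suck: in A — A clear, B clear
min 1: A is dirty, one Suck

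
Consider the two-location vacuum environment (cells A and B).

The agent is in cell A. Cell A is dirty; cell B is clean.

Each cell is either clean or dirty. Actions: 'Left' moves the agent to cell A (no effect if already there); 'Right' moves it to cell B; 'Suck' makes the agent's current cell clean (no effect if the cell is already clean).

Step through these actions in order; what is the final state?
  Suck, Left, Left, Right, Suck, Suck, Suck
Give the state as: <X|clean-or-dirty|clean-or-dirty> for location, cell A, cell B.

t=1 Suck ⇒ <A|clean|clean>
t=2 Left ⇒ <A|clean|clean>
t=3 Left ⇒ <A|clean|clean>
t=4 Right ⇒ <B|clean|clean>
t=5 Suck ⇒ <B|clean|clean>
t=6 Suck ⇒ <B|clean|clean>
t=7 Suck ⇒ <B|clean|clean>

<B|clean|clean>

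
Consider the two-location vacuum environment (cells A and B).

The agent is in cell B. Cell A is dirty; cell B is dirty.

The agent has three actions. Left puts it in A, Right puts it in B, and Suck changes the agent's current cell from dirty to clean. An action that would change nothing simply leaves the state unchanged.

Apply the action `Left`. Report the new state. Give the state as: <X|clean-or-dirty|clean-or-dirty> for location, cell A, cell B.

start: <B|dirty|dirty>
[1] after Left: <A|dirty|dirty>

<A|dirty|dirty>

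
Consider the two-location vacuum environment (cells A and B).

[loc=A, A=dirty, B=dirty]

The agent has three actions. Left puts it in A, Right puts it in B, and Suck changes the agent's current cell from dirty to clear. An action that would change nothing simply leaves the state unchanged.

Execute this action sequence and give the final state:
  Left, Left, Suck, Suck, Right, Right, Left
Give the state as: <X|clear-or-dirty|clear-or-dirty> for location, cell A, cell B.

Left (#1): <A|dirty|dirty>
Left (#2): <A|dirty|dirty>
Suck (#3): <A|clear|dirty>
Suck (#4): <A|clear|dirty>
Right (#5): <B|clear|dirty>
Right (#6): <B|clear|dirty>
Left (#7): <A|clear|dirty>

<A|clear|dirty>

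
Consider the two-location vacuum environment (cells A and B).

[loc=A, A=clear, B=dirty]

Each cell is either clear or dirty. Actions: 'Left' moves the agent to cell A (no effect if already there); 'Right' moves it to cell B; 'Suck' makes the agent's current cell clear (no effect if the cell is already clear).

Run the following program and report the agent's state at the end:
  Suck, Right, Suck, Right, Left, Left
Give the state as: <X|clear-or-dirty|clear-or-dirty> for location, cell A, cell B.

1) do Suck; now <A|clear|dirty>
2) do Right; now <B|clear|dirty>
3) do Suck; now <B|clear|clear>
4) do Right; now <B|clear|clear>
5) do Left; now <A|clear|clear>
6) do Left; now <A|clear|clear>

<A|clear|clear>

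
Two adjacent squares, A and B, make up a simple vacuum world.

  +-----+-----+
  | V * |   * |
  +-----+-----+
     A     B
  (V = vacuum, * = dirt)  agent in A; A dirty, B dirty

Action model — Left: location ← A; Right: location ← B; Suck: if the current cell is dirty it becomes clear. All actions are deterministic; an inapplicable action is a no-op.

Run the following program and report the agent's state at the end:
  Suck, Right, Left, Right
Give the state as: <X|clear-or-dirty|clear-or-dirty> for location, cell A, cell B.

1. Suck → <A|clear|dirty>
2. Right → <B|clear|dirty>
3. Left → <A|clear|dirty>
4. Right → <B|clear|dirty>

<B|clear|dirty>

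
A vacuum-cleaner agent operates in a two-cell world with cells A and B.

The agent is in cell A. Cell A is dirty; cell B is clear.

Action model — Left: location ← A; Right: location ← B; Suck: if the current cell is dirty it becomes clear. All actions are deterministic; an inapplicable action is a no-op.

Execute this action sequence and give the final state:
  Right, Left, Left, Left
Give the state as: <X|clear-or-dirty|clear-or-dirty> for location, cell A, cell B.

<A|dirty|clear>

[1] after Right: <B|dirty|clear>
[2] after Left: <A|dirty|clear>
[3] after Left: <A|dirty|clear>
[4] after Left: <A|dirty|clear>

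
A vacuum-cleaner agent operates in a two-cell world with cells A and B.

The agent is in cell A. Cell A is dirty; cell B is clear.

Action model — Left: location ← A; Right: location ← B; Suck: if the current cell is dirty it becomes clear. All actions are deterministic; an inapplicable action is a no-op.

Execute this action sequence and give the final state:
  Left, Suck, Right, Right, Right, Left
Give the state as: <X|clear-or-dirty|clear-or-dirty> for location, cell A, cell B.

Left (#1): <A|dirty|clear>
Suck (#2): <A|clear|clear>
Right (#3): <B|clear|clear>
Right (#4): <B|clear|clear>
Right (#5): <B|clear|clear>
Left (#6): <A|clear|clear>

<A|clear|clear>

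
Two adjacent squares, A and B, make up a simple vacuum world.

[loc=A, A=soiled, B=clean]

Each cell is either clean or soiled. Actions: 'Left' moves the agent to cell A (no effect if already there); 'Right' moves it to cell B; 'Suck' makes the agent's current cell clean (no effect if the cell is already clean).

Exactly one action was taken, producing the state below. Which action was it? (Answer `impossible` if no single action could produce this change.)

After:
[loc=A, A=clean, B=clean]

try  Left: <A|soiled|clean>
try Right: <B|soiled|clean>
try  Suck: <A|clean|clean>  ← match

Suck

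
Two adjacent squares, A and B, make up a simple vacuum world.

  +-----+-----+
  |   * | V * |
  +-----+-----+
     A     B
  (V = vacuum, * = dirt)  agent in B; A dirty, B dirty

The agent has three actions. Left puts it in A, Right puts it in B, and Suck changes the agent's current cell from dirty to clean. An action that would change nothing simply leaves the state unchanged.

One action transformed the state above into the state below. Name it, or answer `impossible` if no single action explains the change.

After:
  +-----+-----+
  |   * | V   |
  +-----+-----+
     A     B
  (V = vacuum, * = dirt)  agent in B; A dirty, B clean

Suck

try  Left: <A|dirty|dirty>
try Right: <B|dirty|dirty>
try  Suck: <B|dirty|clean>  ← match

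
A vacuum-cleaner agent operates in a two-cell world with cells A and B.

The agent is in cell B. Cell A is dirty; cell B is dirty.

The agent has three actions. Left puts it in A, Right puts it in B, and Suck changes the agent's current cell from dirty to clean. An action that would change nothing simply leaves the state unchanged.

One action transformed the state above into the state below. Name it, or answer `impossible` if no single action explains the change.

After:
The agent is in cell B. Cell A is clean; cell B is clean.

impossible

try  Left: loc=A A=dirty B=dirty
try Right: loc=B A=dirty B=dirty
try  Suck: loc=B A=dirty B=clean
no single action produces the after-state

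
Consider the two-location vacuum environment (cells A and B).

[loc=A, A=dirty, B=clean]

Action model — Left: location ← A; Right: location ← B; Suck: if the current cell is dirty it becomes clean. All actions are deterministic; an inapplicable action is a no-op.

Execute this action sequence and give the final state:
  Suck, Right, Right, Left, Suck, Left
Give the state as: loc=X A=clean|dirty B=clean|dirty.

step 1/6 (Suck): loc=A A=clean B=clean
step 2/6 (Right): loc=B A=clean B=clean
step 3/6 (Right): loc=B A=clean B=clean
step 4/6 (Left): loc=A A=clean B=clean
step 5/6 (Suck): loc=A A=clean B=clean
step 6/6 (Left): loc=A A=clean B=clean

loc=A A=clean B=clean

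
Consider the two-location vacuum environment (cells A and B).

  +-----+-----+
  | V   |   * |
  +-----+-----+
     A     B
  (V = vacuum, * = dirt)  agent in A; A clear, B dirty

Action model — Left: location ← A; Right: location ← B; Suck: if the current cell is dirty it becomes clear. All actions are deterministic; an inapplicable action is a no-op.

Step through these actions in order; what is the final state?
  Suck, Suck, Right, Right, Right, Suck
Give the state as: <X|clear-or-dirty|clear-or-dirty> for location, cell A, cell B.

1) do Suck; now <A|clear|dirty>
2) do Suck; now <A|clear|dirty>
3) do Right; now <B|clear|dirty>
4) do Right; now <B|clear|dirty>
5) do Right; now <B|clear|dirty>
6) do Suck; now <B|clear|clear>

<B|clear|clear>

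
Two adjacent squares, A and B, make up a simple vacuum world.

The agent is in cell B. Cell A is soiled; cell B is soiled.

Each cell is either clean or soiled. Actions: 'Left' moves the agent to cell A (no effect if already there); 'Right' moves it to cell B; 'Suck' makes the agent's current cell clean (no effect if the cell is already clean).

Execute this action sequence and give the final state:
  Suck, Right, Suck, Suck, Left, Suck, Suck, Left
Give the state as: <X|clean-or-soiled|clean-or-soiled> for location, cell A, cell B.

[1] after Suck: <B|soiled|clean>
[2] after Right: <B|soiled|clean>
[3] after Suck: <B|soiled|clean>
[4] after Suck: <B|soiled|clean>
[5] after Left: <A|soiled|clean>
[6] after Suck: <A|clean|clean>
[7] after Suck: <A|clean|clean>
[8] after Left: <A|clean|clean>

<A|clean|clean>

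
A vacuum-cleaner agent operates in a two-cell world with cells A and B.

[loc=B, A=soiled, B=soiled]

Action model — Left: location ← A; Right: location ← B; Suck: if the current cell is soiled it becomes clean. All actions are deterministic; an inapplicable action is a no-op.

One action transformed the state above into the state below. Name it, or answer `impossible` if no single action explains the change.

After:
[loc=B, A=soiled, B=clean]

Suck

try  Left: <A|soiled|soiled>
try Right: <B|soiled|soiled>
try  Suck: <B|soiled|clean>  ← match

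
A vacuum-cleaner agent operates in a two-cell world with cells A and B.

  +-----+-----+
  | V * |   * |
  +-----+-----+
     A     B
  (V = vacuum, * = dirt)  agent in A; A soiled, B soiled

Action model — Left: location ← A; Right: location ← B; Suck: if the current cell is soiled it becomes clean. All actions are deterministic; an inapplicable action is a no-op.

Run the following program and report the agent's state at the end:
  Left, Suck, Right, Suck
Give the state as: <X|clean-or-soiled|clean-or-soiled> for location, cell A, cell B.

Left (#1): <A|soiled|soiled>
Suck (#2): <A|clean|soiled>
Right (#3): <B|clean|soiled>
Suck (#4): <B|clean|clean>

<B|clean|clean>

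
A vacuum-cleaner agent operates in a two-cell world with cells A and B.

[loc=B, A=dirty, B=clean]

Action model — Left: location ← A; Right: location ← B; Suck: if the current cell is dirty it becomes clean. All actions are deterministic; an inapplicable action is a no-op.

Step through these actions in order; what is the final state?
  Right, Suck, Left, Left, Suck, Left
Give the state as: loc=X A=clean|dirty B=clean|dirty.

loc=A A=clean B=clean

1) do Right; now loc=B A=dirty B=clean
2) do Suck; now loc=B A=dirty B=clean
3) do Left; now loc=A A=dirty B=clean
4) do Left; now loc=A A=dirty B=clean
5) do Suck; now loc=A A=clean B=clean
6) do Left; now loc=A A=clean B=clean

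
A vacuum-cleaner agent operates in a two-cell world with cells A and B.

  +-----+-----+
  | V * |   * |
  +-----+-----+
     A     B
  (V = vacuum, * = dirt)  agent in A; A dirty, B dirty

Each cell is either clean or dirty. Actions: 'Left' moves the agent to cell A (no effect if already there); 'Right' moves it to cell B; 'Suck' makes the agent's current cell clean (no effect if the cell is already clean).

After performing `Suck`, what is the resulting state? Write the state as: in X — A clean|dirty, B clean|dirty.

in A — A clean, B dirty

start: in A — A dirty, B dirty
1. Suck → in A — A clean, B dirty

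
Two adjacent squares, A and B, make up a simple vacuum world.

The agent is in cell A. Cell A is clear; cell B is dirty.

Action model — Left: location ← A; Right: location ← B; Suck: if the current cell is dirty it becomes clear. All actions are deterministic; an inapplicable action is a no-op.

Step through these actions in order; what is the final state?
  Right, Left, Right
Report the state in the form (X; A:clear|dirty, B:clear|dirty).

(B; A:clear, B:dirty)

step 1/3 (Right): (B; A:clear, B:dirty)
step 2/3 (Left): (A; A:clear, B:dirty)
step 3/3 (Right): (B; A:clear, B:dirty)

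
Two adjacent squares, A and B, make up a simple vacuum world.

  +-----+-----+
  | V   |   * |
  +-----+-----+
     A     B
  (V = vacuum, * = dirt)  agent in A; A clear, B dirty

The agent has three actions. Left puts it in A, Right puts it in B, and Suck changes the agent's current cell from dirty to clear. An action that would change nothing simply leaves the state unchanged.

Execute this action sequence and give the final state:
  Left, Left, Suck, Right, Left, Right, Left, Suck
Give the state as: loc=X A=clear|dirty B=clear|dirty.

[1] after Left: loc=A A=clear B=dirty
[2] after Left: loc=A A=clear B=dirty
[3] after Suck: loc=A A=clear B=dirty
[4] after Right: loc=B A=clear B=dirty
[5] after Left: loc=A A=clear B=dirty
[6] after Right: loc=B A=clear B=dirty
[7] after Left: loc=A A=clear B=dirty
[8] after Suck: loc=A A=clear B=dirty

loc=A A=clear B=dirty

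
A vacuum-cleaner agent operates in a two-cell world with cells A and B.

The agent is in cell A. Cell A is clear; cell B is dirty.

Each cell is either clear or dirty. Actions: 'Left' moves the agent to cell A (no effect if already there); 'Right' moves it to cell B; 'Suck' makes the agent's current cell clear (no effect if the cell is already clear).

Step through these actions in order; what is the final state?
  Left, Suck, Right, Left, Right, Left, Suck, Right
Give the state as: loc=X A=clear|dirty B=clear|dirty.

1. Left → loc=A A=clear B=dirty
2. Suck → loc=A A=clear B=dirty
3. Right → loc=B A=clear B=dirty
4. Left → loc=A A=clear B=dirty
5. Right → loc=B A=clear B=dirty
6. Left → loc=A A=clear B=dirty
7. Suck → loc=A A=clear B=dirty
8. Right → loc=B A=clear B=dirty

loc=B A=clear B=dirty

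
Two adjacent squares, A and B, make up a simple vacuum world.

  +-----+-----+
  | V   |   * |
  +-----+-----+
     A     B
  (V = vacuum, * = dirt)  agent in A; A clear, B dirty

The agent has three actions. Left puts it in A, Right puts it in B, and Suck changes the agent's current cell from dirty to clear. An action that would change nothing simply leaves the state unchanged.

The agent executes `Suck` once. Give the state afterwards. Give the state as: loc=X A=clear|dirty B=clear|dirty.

start: loc=A A=clear B=dirty
1. Suck → loc=A A=clear B=dirty

loc=A A=clear B=dirty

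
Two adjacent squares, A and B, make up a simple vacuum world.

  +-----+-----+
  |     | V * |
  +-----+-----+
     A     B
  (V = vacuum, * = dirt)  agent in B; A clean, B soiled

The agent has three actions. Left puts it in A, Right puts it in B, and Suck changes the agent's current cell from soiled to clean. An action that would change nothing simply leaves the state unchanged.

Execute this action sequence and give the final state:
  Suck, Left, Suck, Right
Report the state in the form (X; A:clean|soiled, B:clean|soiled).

(B; A:clean, B:clean)

step 1/4 (Suck): (B; A:clean, B:clean)
step 2/4 (Left): (A; A:clean, B:clean)
step 3/4 (Suck): (A; A:clean, B:clean)
step 4/4 (Right): (B; A:clean, B:clean)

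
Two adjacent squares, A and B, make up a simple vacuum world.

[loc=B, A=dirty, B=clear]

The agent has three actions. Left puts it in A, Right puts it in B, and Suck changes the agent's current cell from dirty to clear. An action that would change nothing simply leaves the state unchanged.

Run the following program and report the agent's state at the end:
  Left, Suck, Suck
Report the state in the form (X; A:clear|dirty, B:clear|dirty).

(A; A:clear, B:clear)

1) do Left; now (A; A:dirty, B:clear)
2) do Suck; now (A; A:clear, B:clear)
3) do Suck; now (A; A:clear, B:clear)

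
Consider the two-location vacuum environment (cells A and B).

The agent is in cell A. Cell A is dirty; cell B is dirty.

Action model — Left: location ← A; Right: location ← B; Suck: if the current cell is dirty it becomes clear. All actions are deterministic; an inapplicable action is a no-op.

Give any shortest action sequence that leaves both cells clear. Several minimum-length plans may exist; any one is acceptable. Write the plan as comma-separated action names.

Suck, Right, Suck

[1] after Suck: <A|clear|dirty>
[2] after Right: <B|clear|dirty>
[3] after Suck: <B|clear|clear>
min 3: Suck A + move + Suck B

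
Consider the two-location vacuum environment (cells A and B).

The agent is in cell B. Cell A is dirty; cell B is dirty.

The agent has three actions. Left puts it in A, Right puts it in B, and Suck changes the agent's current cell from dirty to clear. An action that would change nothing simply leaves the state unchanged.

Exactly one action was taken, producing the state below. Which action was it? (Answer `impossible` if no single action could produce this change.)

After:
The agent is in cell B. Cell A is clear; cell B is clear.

impossible

try  Left: loc=A A=dirty B=dirty
try Right: loc=B A=dirty B=dirty
try  Suck: loc=B A=dirty B=clear
no single action produces the after-state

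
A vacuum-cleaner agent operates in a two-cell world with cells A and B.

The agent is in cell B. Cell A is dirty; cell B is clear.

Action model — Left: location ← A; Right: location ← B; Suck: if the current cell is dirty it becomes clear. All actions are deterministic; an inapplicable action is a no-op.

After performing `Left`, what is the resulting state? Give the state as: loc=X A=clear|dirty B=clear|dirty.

loc=A A=dirty B=clear

start: loc=B A=dirty B=clear
1) do Left; now loc=A A=dirty B=clear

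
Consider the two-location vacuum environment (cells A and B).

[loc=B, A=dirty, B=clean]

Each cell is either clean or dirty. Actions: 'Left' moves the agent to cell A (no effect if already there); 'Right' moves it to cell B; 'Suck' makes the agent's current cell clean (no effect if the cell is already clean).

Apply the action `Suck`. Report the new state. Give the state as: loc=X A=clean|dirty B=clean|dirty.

start: loc=B A=dirty B=clean
[1] after Suck: loc=B A=dirty B=clean

loc=B A=dirty B=clean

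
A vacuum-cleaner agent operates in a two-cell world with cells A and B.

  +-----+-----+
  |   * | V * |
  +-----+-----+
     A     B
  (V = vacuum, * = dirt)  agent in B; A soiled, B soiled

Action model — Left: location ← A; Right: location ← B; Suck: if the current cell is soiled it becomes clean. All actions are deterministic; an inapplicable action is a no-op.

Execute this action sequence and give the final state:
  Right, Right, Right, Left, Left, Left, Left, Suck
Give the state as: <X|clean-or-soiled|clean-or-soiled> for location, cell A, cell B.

<A|clean|soiled>

[1] after Right: <B|soiled|soiled>
[2] after Right: <B|soiled|soiled>
[3] after Right: <B|soiled|soiled>
[4] after Left: <A|soiled|soiled>
[5] after Left: <A|soiled|soiled>
[6] after Left: <A|soiled|soiled>
[7] after Left: <A|soiled|soiled>
[8] after Suck: <A|clean|soiled>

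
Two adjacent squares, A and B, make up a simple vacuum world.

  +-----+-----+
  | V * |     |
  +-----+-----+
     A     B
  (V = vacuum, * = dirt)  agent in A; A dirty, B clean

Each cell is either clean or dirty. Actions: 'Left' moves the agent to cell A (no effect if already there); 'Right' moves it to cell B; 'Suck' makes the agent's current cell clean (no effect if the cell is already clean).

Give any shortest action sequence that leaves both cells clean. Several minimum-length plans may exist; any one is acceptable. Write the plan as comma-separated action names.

Suck

step 1/1 (Suck): loc=A A=clean B=clean
min 1: A is dirty, one Suck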